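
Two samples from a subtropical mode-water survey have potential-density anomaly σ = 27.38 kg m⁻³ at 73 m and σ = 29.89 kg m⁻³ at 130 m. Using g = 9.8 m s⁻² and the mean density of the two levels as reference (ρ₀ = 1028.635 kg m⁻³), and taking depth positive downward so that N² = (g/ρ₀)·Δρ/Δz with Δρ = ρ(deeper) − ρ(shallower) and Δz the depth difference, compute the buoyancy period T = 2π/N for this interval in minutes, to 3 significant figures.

Δρ = 1029.89 − 1027.38 = 2.51 kg m⁻³ over Δz = 130 − 73 = 57 m.
N² = (9.8/1028.635) × (2.51/57) = 4.1953 × 10⁻⁴ s⁻².
N = √(4.1953 × 10⁻⁴) = 0.020482 rad s⁻¹, so T = 2π/N = 306.77 s = 5.1128 min ≈ 5.11 min.

5.11 min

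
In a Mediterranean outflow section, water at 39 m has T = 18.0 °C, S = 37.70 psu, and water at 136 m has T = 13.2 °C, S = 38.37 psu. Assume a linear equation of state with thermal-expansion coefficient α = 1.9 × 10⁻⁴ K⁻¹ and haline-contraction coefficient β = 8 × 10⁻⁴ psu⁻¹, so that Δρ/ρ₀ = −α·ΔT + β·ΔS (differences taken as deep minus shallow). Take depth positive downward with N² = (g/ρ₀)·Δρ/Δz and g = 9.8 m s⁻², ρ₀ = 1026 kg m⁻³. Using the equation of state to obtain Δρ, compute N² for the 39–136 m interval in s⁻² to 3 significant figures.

1.46 × 10⁻⁴ s⁻²

ΔT = -4.8 K, ΔS = +0.67 psu (deep − shallow).
Δρ/ρ₀ = −αΔT + βΔS = 9.12 × 10⁻⁴ + 5.36 × 10⁻⁴ = 1.448 × 10⁻³, so Δρ ≈ 1.486 kg m⁻³.
N² = (g/ρ₀)·Δρ/Δz = g·(Δρ/ρ₀)/Δz = 9.8 × 1.448 × 10⁻³ / 97 = 1.4629 × 10⁻⁴ s⁻² ≈ 1.46 × 10⁻⁴ s⁻².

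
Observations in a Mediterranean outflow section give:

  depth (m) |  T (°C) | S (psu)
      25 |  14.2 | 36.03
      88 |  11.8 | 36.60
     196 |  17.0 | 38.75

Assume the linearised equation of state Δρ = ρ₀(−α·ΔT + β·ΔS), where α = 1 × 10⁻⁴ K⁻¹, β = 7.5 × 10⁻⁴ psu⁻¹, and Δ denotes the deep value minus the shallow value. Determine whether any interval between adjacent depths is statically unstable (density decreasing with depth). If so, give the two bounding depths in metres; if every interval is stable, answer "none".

Evaluate Δρ/ρ₀ = −αΔT + βΔS across each adjacent pair:
  25–88 m: −αΔT+βΔS = −(1 × 10⁻⁴)(-2.4)+(7.5 × 10⁻⁴)(+0.57) = 6.7 × 10⁻⁴ → stable
  88–196 m: −αΔT+βΔS = −(1 × 10⁻⁴)(+5.2)+(7.5 × 10⁻⁴)(+2.15) = 1.1 × 10⁻³ → stable
Every interval has Δρ > 0: the column is stably stratified throughout.

none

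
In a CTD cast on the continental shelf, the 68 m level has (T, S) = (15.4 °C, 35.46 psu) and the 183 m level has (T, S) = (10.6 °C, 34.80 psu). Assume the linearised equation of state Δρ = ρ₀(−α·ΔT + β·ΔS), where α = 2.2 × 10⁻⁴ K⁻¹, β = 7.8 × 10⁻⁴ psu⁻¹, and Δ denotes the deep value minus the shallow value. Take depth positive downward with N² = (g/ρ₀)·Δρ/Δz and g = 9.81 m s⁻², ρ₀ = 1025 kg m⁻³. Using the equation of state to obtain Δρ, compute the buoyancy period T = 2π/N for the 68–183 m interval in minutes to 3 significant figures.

15.4 min

ΔT = -4.8 K, ΔS = -0.66 psu (deep − shallow).
Δρ/ρ₀ = −αΔT + βΔS = 1.056 × 10⁻³ − 5.148 × 10⁻⁴ = 5.412 × 10⁻⁴, so Δρ ≈ 0.5547 kg m⁻³.
N² = (g/ρ₀)·Δρ/Δz = g·(Δρ/ρ₀)/Δz = 9.81 × 5.412 × 10⁻⁴ / 115 = 4.6167 × 10⁻⁵ s⁻².
N = √(4.6167 × 10⁻⁵) = 6.7946 × 10⁻³ rad s⁻¹ → T = 2π/N = 924.73 s = 15.412 min ≈ 15.4 min.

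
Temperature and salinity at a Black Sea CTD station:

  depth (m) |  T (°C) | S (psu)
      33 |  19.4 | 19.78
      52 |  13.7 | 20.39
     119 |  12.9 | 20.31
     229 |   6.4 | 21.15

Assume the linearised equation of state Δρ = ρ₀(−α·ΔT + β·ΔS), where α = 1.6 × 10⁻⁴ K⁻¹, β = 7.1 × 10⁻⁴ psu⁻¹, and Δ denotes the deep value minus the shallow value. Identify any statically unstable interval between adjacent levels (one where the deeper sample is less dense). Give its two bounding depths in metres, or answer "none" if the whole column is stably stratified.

Evaluate Δρ/ρ₀ = −αΔT + βΔS across each adjacent pair:
  33–52 m: −αΔT+βΔS = −(1.6 × 10⁻⁴)(-5.7)+(7.1 × 10⁻⁴)(+0.61) = 1.3 × 10⁻³ → stable
  52–119 m: −αΔT+βΔS = −(1.6 × 10⁻⁴)(-0.8)+(7.1 × 10⁻⁴)(-0.08) = 7.1 × 10⁻⁵ → stable
  119–229 m: −αΔT+βΔS = −(1.6 × 10⁻⁴)(-6.5)+(7.1 × 10⁻⁴)(+0.84) = 1.6 × 10⁻³ → stable
Every interval has Δρ > 0: the column is stably stratified throughout.

none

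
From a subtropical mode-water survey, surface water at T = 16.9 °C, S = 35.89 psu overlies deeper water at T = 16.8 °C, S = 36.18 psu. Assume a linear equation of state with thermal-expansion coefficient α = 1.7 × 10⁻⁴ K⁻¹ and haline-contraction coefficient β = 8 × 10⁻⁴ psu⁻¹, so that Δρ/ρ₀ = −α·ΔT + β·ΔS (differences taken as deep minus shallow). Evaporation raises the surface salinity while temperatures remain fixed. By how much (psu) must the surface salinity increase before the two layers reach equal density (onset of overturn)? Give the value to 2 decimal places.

Neutral buoyancy requires −α(T_deep − T_surf) + β(S_deep − S_surf′) = 0.
S_surf′ = S_deep − (α/β)·ΔT = 36.18 − (1.7 × 10⁻⁴/8 × 10⁻⁴)·(-0.1) = 36.2013 psu.
Increase required: 36.2013 − 35.89 = 0.3113 psu.

0.31 psu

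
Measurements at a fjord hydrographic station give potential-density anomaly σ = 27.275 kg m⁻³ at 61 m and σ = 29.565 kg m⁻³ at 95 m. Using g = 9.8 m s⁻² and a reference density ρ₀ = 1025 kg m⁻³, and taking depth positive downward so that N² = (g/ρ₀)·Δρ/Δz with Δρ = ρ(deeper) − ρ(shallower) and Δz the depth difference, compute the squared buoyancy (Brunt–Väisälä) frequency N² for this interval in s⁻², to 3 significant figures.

6.44 × 10⁻⁴ s⁻²

Δρ = 1029.565 − 1027.275 = 2.290 kg m⁻³ over Δz = 95 − 61 = 34 m.
N² = (9.8/1025) × (2.290/34) = 6.4396 × 10⁻⁴ s⁻² ≈ 6.44 × 10⁻⁴ s⁻².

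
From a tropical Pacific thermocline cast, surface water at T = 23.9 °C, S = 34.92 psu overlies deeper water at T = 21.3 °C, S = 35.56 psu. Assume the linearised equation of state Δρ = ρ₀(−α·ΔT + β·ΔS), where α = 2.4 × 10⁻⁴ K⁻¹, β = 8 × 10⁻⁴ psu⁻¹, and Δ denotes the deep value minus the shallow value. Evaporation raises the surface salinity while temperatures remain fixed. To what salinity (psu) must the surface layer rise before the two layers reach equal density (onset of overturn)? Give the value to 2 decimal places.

36.34 psu

Neutral buoyancy requires −α(T_deep − T_surf) + β(S_deep − S_surf′) = 0.
S_surf′ = S_deep − (α/β)·ΔT = 35.56 − (2.4 × 10⁻⁴/8 × 10⁻⁴)·(-2.6) = 36.3400 psu.
Increase required: 36.3400 − 34.92 = 1.4200 psu.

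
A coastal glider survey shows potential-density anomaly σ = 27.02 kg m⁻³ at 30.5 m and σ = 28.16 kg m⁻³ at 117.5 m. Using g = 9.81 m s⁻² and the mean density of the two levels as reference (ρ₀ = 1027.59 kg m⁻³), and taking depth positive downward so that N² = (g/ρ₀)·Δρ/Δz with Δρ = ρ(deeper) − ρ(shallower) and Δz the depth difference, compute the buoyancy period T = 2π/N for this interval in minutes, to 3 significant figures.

9.36 min

Δρ = 1028.16 − 1027.02 = 1.14 kg m⁻³ over Δz = 117.5 − 30.5 = 87 m.
N² = (9.81/1027.59) × (1.14/87) = 1.2509 × 10⁻⁴ s⁻².
N = √(1.2509 × 10⁻⁴) = 0.011184 rad s⁻¹, so T = 2π/N = 561.80 s = 9.3633 min ≈ 9.36 min.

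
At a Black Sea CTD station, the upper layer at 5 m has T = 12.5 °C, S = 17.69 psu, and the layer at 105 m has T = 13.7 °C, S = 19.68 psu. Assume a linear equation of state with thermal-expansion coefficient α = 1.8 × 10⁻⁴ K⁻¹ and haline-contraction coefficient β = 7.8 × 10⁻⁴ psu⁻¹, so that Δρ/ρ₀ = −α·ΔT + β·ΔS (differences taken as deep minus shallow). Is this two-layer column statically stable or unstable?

ΔT = 13.7 − 12.5 = +1.2 K and ΔS = 19.68 − 17.69 = +1.99 psu (deep − shallow).
−αΔT = -2.16 × 10⁻⁴; βΔS = 1.5522 × 10⁻³; sum Δρ/ρ₀ = 1.3362 × 10⁻³.
Δρ/ρ₀ > 0, so Δρ > 0: deeper water is denser → statically stable.

stable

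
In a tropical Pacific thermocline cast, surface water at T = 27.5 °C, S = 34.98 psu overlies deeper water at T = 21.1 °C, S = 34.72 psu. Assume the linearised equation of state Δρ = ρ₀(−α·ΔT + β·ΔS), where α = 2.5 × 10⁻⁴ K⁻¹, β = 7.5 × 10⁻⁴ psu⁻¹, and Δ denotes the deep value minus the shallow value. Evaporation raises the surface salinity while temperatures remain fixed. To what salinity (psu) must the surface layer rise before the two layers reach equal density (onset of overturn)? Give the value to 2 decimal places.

Neutral buoyancy requires −α(T_deep − T_surf) + β(S_deep − S_surf′) = 0.
S_surf′ = S_deep − (α/β)·ΔT = 34.72 − (2.5 × 10⁻⁴/7.5 × 10⁻⁴)·(-6.4) = 36.8533 psu.
Increase required: 36.8533 − 34.98 = 1.8733 psu.

36.85 psu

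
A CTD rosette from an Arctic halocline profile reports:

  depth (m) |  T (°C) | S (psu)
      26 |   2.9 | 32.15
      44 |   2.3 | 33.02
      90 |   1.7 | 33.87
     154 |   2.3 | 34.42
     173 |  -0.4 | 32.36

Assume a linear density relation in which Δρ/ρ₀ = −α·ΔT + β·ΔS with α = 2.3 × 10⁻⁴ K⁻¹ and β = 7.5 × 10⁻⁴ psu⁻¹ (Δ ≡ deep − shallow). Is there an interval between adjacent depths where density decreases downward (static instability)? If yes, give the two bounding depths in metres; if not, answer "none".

154–173 m

Evaluate Δρ/ρ₀ = −αΔT + βΔS across each adjacent pair:
  26–44 m: −αΔT+βΔS = −(2.3 × 10⁻⁴)(-0.6)+(7.5 × 10⁻⁴)(+0.87) = 7.9 × 10⁻⁴ → stable
  44–90 m: −αΔT+βΔS = −(2.3 × 10⁻⁴)(-0.6)+(7.5 × 10⁻⁴)(+0.85) = 7.8 × 10⁻⁴ → stable
  90–154 m: −αΔT+βΔS = −(2.3 × 10⁻⁴)(+0.6)+(7.5 × 10⁻⁴)(+0.55) = 2.7 × 10⁻⁴ → stable
  154–173 m: −αΔT+βΔS = −(2.3 × 10⁻⁴)(-2.7)+(7.5 × 10⁻⁴)(-2.06) = -9.2 × 10⁻⁴ → UNSTABLE
The 154–173 m interval has Δρ < 0: lighter water underlies denser water.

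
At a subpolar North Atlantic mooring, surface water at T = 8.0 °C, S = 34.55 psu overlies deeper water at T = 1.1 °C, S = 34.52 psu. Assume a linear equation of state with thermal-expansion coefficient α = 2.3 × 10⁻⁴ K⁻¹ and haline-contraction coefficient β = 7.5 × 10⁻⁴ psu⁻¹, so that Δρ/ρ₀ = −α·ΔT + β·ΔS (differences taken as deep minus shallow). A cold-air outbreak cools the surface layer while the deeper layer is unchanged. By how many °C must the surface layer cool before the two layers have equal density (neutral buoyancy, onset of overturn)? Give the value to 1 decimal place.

Neutral buoyancy requires Δρ = 0, i.e. −α(T_deep − T_surf′) + β(S_deep − S_surf) = 0.
T_surf′ = T_deep − (β/α)·ΔS = 1.1 − (7.5 × 10⁻⁴/2.3 × 10⁻⁴)·(-0.03) = 1.198 °C.
Cooling required: 8.0 − (1.198) = 6.802 °C.

6.8 °C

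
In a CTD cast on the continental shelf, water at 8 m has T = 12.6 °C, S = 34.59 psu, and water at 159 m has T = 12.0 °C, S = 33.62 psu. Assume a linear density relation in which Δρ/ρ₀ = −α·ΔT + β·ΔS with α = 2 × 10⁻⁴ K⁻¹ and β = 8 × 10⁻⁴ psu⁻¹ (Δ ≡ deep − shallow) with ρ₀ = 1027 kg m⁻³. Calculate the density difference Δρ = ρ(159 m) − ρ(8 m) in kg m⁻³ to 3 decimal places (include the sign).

-0.674 kg m⁻³

ΔT = -0.6 K, ΔS = -0.97 psu (deep − shallow).
Δρ/ρ₀ = −(2 × 10⁻⁴)(-0.6) + (8 × 10⁻⁴)(-0.97) = -6.56 × 10⁻⁴.
Δρ = 1027 × (-6.56 × 10⁻⁴) = -0.674 kg m⁻³.
Negative Δρ: lighter below, statically unstable.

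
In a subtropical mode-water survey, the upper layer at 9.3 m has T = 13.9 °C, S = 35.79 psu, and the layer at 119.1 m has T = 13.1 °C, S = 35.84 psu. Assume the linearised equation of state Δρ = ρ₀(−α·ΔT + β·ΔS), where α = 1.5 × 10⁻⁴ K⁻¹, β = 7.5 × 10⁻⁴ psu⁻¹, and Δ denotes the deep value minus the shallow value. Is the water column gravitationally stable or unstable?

stable

ΔT = 13.1 − 13.9 = -0.8 K and ΔS = 35.84 − 35.79 = +0.05 psu (deep − shallow).
−αΔT = 1.20 × 10⁻⁴; βΔS = 3.75 × 10⁻⁵; sum Δρ/ρ₀ = 1.575 × 10⁻⁴.
Δρ/ρ₀ > 0, so Δρ > 0: deeper water is denser → statically stable.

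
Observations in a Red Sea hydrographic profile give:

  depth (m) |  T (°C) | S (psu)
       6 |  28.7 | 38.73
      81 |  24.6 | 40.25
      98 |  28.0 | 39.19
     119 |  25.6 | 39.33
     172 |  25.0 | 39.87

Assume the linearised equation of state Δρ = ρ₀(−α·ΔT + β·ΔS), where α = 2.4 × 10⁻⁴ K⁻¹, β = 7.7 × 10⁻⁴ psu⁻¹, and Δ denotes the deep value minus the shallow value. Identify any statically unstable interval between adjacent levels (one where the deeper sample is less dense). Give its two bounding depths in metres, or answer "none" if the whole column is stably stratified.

Evaluate Δρ/ρ₀ = −αΔT + βΔS across each adjacent pair:
  6–81 m: −αΔT+βΔS = −(2.4 × 10⁻⁴)(-4.1)+(7.7 × 10⁻⁴)(+1.52) = 2.2 × 10⁻³ → stable
  81–98 m: −αΔT+βΔS = −(2.4 × 10⁻⁴)(+3.4)+(7.7 × 10⁻⁴)(-1.06) = -1.6 × 10⁻³ → UNSTABLE
  98–119 m: −αΔT+βΔS = −(2.4 × 10⁻⁴)(-2.4)+(7.7 × 10⁻⁴)(+0.14) = 6.8 × 10⁻⁴ → stable
  119–172 m: −αΔT+βΔS = −(2.4 × 10⁻⁴)(-0.6)+(7.7 × 10⁻⁴)(+0.54) = 5.6 × 10⁻⁴ → stable
The 81–98 m interval has Δρ < 0: lighter water underlies denser water.

81–98 m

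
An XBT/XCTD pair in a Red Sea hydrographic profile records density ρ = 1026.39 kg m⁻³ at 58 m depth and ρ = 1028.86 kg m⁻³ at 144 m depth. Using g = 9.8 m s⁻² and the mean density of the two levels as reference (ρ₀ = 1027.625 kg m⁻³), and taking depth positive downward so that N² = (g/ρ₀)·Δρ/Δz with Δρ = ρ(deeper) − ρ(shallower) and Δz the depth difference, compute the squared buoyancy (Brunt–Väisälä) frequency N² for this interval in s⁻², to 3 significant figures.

Δρ = 1028.86 − 1026.39 = 2.47 kg m⁻³ over Δz = 144 − 58 = 86 m.
N² = (9.8/1027.625) × (2.47/86) = 2.7390 × 10⁻⁴ s⁻² ≈ 2.74 × 10⁻⁴ s⁻².

2.74 × 10⁻⁴ s⁻²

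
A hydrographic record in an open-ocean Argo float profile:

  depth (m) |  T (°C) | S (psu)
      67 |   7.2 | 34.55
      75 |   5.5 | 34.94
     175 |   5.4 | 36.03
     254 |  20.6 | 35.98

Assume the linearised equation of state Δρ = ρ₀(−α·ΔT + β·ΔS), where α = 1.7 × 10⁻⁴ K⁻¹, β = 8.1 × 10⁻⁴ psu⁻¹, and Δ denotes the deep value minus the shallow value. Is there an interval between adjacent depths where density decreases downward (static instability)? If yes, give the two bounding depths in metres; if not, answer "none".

175–254 m

Evaluate Δρ/ρ₀ = −αΔT + βΔS across each adjacent pair:
  67–75 m: −αΔT+βΔS = −(1.7 × 10⁻⁴)(-1.7)+(8.1 × 10⁻⁴)(+0.39) = 6.0 × 10⁻⁴ → stable
  75–175 m: −αΔT+βΔS = −(1.7 × 10⁻⁴)(-0.1)+(8.1 × 10⁻⁴)(+1.09) = 9.0 × 10⁻⁴ → stable
  175–254 m: −αΔT+βΔS = −(1.7 × 10⁻⁴)(+15.2)+(8.1 × 10⁻⁴)(-0.05) = -2.6 × 10⁻³ → UNSTABLE
The 175–254 m interval has Δρ < 0: lighter water underlies denser water.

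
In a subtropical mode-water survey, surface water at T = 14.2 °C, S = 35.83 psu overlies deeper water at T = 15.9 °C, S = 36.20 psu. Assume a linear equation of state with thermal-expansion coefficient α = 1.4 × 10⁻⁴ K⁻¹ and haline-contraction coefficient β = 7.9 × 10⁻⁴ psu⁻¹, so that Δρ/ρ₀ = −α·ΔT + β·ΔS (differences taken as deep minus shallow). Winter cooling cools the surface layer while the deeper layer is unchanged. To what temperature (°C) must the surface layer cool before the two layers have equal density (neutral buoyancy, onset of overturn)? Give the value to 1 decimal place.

13.8 °C

Neutral buoyancy requires Δρ = 0, i.e. −α(T_deep − T_surf′) + β(S_deep − S_surf) = 0.
T_surf′ = T_deep − (β/α)·ΔS = 15.9 − (7.9 × 10⁻⁴/1.4 × 10⁻⁴)·(+0.37) = 13.812 °C.
Cooling required: 14.2 − (13.812) = 0.388 °C.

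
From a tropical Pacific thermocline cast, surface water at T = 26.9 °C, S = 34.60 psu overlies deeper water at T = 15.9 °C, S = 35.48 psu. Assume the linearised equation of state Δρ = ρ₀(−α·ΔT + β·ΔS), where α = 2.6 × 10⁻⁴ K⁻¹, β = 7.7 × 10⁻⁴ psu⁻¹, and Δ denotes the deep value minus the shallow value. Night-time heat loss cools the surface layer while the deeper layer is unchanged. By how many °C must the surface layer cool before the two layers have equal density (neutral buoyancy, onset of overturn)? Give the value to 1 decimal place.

13.6 °C

Neutral buoyancy requires Δρ = 0, i.e. −α(T_deep − T_surf′) + β(S_deep − S_surf) = 0.
T_surf′ = T_deep − (β/α)·ΔS = 15.9 − (7.7 × 10⁻⁴/2.6 × 10⁻⁴)·(+0.88) = 13.294 °C.
Cooling required: 26.9 − (13.294) = 13.606 °C.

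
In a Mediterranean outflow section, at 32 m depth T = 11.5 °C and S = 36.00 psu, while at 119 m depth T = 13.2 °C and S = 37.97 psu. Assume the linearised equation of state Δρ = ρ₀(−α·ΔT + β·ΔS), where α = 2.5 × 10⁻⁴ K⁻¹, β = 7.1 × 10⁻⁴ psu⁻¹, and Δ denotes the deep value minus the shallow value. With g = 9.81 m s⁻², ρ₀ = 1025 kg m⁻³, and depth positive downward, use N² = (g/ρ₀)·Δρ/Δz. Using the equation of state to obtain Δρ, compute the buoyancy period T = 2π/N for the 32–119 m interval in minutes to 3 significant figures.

ΔT = +1.7 K, ΔS = +1.97 psu (deep − shallow).
Δρ/ρ₀ = −αΔT + βΔS = -4.25 × 10⁻⁴ + 1.3987 × 10⁻³ = 9.737 × 10⁻⁴, so Δρ ≈ 0.9980 kg m⁻³.
N² = (g/ρ₀)·Δρ/Δz = g·(Δρ/ρ₀)/Δz = 9.81 × 9.737 × 10⁻⁴ / 87 = 1.0979 × 10⁻⁴ s⁻².
N = √(1.0979 × 10⁻⁴) = 0.010478 rad s⁻¹ → T = 2π/N = 599.66 s = 9.9943 min ≈ 9.99 min.

9.99 min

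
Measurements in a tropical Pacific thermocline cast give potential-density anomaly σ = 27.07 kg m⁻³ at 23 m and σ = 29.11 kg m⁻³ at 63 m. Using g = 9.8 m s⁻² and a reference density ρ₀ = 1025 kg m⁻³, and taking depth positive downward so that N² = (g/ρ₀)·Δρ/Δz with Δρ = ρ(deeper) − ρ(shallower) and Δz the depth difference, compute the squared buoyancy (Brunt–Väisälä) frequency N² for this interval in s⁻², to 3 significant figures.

4.88 × 10⁻⁴ s⁻²

Δρ = 1029.11 − 1027.07 = 2.04 kg m⁻³ over Δz = 63 − 23 = 40 m.
N² = (9.8/1025) × (2.04/40) = 4.8761 × 10⁻⁴ s⁻² ≈ 4.88 × 10⁻⁴ s⁻².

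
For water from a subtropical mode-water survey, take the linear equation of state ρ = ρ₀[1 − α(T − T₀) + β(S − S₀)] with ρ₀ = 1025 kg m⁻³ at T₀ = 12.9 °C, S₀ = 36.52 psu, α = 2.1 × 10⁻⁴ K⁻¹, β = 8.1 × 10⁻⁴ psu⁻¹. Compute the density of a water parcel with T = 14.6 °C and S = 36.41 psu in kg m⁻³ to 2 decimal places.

T − T₀ = +1.7 K, S − S₀ = -0.11 psu.
Bracket = 1 − α·(+1.7) + β·(-0.11) = 1 + (-4.461 × 10⁻⁴) = 0.9995539.
ρ = 1025 × 0.9995539 = 1024.54 kg m⁻³.

1024.54 kg m⁻³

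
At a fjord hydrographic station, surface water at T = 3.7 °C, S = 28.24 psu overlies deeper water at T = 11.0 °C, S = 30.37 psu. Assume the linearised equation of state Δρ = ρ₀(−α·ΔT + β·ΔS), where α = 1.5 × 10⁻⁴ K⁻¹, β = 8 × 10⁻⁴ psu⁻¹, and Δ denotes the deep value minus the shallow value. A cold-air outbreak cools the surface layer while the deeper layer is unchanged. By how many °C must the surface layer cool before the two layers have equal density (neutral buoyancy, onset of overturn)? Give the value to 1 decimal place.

Neutral buoyancy requires Δρ = 0, i.e. −α(T_deep − T_surf′) + β(S_deep − S_surf) = 0.
T_surf′ = T_deep − (β/α)·ΔS = 11.0 − (8 × 10⁻⁴/1.5 × 10⁻⁴)·(+2.13) = -0.360 °C.
Cooling required: 3.7 − (-0.360) = 4.060 °C.

4.1 °C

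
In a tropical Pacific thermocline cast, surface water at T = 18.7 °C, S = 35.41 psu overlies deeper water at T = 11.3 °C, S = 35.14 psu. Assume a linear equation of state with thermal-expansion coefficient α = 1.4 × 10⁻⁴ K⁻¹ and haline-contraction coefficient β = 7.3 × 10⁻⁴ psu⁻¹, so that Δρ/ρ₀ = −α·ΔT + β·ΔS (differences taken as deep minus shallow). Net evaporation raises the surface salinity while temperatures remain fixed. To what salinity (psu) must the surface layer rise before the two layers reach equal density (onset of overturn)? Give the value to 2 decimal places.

Neutral buoyancy requires −α(T_deep − T_surf) + β(S_deep − S_surf′) = 0.
S_surf′ = S_deep − (α/β)·ΔT = 35.14 − (1.4 × 10⁻⁴/7.3 × 10⁻⁴)·(-7.4) = 36.5592 psu.
Increase required: 36.5592 − 35.41 = 1.1492 psu.

36.56 psu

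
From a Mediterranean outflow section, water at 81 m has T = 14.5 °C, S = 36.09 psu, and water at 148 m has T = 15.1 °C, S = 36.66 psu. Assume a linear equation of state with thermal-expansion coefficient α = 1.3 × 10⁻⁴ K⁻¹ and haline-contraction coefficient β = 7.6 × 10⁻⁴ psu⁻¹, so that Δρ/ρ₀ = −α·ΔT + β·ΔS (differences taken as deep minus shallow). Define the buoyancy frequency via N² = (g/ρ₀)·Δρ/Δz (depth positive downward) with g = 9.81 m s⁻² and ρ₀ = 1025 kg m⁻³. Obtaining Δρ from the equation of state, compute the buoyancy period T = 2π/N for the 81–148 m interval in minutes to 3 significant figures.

14.5 min

ΔT = +0.6 K, ΔS = +0.57 psu (deep − shallow).
Δρ/ρ₀ = −αΔT + βΔS = -7.80 × 10⁻⁵ + 4.332 × 10⁻⁴ = 3.552 × 10⁻⁴, so Δρ ≈ 0.3641 kg m⁻³.
N² = (g/ρ₀)·Δρ/Δz = g·(Δρ/ρ₀)/Δz = 9.81 × 3.552 × 10⁻⁴ / 67 = 5.2008 × 10⁻⁵ s⁻².
N = √(5.2008 × 10⁻⁵) = 7.2117 × 10⁻³ rad s⁻¹ → T = 2π/N = 871.25 s = 14.521 min ≈ 14.5 min.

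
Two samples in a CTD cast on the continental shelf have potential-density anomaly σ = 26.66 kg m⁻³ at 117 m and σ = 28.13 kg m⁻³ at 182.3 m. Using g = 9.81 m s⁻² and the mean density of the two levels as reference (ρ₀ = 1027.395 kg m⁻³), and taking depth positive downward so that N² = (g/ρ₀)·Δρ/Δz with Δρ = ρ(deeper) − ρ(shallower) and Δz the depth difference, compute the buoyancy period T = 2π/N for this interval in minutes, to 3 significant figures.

Δρ = 1028.13 − 1026.66 = 1.47 kg m⁻³ over Δz = 182.3 − 117 = 65.3 m.
N² = (9.81/1027.395) × (1.47/65.3) = 2.1495 × 10⁻⁴ s⁻².
N = √(2.1495 × 10⁻⁴) = 0.014661 rad s⁻¹, so T = 2π/N = 428.56 s = 7.1427 min ≈ 7.14 min.

7.14 min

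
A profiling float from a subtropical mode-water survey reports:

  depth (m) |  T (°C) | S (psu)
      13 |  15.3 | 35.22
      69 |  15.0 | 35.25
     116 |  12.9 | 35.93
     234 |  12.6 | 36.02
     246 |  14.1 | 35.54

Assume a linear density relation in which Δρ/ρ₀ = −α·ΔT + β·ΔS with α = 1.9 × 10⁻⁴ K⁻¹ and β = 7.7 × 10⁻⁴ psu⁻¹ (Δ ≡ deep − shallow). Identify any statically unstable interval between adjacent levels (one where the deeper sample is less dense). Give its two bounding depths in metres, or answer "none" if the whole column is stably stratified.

234–246 m

Evaluate Δρ/ρ₀ = −αΔT + βΔS across each adjacent pair:
  13–69 m: −αΔT+βΔS = −(1.9 × 10⁻⁴)(-0.3)+(7.7 × 10⁻⁴)(+0.03) = 8.0 × 10⁻⁵ → stable
  69–116 m: −αΔT+βΔS = −(1.9 × 10⁻⁴)(-2.1)+(7.7 × 10⁻⁴)(+0.68) = 9.2 × 10⁻⁴ → stable
  116–234 m: −αΔT+βΔS = −(1.9 × 10⁻⁴)(-0.3)+(7.7 × 10⁻⁴)(+0.09) = 1.3 × 10⁻⁴ → stable
  234–246 m: −αΔT+βΔS = −(1.9 × 10⁻⁴)(+1.5)+(7.7 × 10⁻⁴)(-0.48) = -6.5 × 10⁻⁴ → UNSTABLE
The 234–246 m interval has Δρ < 0: lighter water underlies denser water.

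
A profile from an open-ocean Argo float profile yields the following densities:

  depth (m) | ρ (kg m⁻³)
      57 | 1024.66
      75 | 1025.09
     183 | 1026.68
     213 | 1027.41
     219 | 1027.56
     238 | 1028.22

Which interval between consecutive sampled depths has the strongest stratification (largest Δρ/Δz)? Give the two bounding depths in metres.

219–238 m

Compute the density gradient over each adjacent pair:
  57–75 m: Δρ/Δz = 0.43/18 = 0.024 kg m⁻⁴
  75–183 m: Δρ/Δz = 1.59/108 = 0.015 kg m⁻⁴
  183–213 m: Δρ/Δz = 0.73/30 = 0.024 kg m⁻⁴
  213–219 m: Δρ/Δz = 0.15/6 = 0.025 kg m⁻⁴
  219–238 m: Δρ/Δz = 0.66/19 = 0.035 kg m⁻⁴
The largest gradient is in the 219–238 m interval — the pycnocline.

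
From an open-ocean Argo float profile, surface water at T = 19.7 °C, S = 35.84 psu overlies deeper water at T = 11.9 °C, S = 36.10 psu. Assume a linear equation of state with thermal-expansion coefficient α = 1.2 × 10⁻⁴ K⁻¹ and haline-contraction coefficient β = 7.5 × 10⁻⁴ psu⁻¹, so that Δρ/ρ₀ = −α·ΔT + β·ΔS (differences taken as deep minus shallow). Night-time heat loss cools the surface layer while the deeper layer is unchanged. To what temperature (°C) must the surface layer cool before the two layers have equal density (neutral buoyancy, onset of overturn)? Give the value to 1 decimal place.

Neutral buoyancy requires Δρ = 0, i.e. −α(T_deep − T_surf′) + β(S_deep − S_surf) = 0.
T_surf′ = T_deep − (β/α)·ΔS = 11.9 − (7.5 × 10⁻⁴/1.2 × 10⁻⁴)·(+0.26) = 10.275 °C.
Cooling required: 19.7 − (10.275) = 9.425 °C.

10.3 °C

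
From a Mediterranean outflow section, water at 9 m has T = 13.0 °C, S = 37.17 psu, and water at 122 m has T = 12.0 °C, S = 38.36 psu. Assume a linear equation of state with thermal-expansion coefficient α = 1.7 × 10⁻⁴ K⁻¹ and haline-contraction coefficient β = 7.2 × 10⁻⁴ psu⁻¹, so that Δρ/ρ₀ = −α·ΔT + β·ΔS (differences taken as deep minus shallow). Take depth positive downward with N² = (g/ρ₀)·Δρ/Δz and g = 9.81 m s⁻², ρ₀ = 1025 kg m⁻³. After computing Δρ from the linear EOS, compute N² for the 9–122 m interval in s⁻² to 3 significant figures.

8.91 × 10⁻⁵ s⁻²

ΔT = -1.0 K, ΔS = +1.19 psu (deep − shallow).
Δρ/ρ₀ = −αΔT + βΔS = 1.70 × 10⁻⁴ + 8.568 × 10⁻⁴ = 1.0268 × 10⁻³, so Δρ ≈ 1.052 kg m⁻³.
N² = (g/ρ₀)·Δρ/Δz = g·(Δρ/ρ₀)/Δz = 9.81 × 1.0268 × 10⁻³ / 113 = 8.9141 × 10⁻⁵ s⁻² ≈ 8.91 × 10⁻⁵ s⁻².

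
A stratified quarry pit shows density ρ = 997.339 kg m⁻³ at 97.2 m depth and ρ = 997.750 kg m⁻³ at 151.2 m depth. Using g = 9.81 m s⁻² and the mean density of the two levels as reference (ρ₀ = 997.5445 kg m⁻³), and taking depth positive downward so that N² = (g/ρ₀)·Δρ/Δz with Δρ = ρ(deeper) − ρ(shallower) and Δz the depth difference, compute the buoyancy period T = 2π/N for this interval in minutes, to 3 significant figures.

Δρ = 997.750 − 997.339 = 0.411 kg m⁻³ over Δz = 151.2 − 97.2 = 54 m.
N² = (9.81/997.5445) × (0.411/54) = 7.4849 × 10⁻⁵ s⁻².
N = √(7.4849 × 10⁻⁵) = 8.6515 × 10⁻³ rad s⁻¹, so T = 2π/N = 726.25 s = 12.104 min ≈ 12.1 min.

12.1 min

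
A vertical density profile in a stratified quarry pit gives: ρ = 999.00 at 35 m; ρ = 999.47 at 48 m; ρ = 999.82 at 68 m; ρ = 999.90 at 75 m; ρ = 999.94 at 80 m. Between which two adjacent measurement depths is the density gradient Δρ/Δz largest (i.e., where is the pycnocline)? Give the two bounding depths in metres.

Compute the density gradient over each adjacent pair:
  35–48 m: Δρ/Δz = 0.47/13 = 0.036 kg m⁻⁴
  48–68 m: Δρ/Δz = 0.35/20 = 0.017 kg m⁻⁴
  68–75 m: Δρ/Δz = 0.08/7 = 0.011 kg m⁻⁴
  75–80 m: Δρ/Δz = 0.04/5 = 8.0 × 10⁻³ kg m⁻⁴
The largest gradient is in the 35–48 m interval — the pycnocline.

35–48 m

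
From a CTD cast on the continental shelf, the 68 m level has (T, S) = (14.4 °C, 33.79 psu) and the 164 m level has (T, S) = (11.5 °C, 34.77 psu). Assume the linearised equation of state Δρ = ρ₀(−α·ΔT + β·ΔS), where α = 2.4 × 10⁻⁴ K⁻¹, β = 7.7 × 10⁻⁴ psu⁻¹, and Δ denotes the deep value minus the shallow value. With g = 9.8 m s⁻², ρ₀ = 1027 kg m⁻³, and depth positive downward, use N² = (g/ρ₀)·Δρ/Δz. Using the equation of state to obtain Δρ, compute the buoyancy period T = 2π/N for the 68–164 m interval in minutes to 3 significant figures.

8.61 min

ΔT = -2.9 K, ΔS = +0.98 psu (deep − shallow).
Δρ/ρ₀ = −αΔT + βΔS = 6.96 × 10⁻⁴ + 7.546 × 10⁻⁴ = 1.4506 × 10⁻³, so Δρ ≈ 1.490 kg m⁻³.
N² = (g/ρ₀)·Δρ/Δz = g·(Δρ/ρ₀)/Δz = 9.8 × 1.4506 × 10⁻³ / 96 = 1.4808 × 10⁻⁴ s⁻².
N = √(1.4808 × 10⁻⁴) = 0.012169 rad s⁻¹ → T = 2π/N = 516.33 s = 8.6055 min ≈ 8.61 min.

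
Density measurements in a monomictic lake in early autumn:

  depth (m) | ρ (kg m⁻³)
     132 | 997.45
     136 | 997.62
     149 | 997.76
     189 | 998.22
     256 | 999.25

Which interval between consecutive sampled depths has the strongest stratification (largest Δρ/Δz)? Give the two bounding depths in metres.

132–136 m

Compute the density gradient over each adjacent pair:
  132–136 m: Δρ/Δz = 0.17/4 = 0.043 kg m⁻⁴
  136–149 m: Δρ/Δz = 0.14/13 = 0.011 kg m⁻⁴
  149–189 m: Δρ/Δz = 0.46/40 = 0.011 kg m⁻⁴
  189–256 m: Δρ/Δz = 1.03/67 = 0.015 kg m⁻⁴
The largest gradient is in the 132–136 m interval — the pycnocline.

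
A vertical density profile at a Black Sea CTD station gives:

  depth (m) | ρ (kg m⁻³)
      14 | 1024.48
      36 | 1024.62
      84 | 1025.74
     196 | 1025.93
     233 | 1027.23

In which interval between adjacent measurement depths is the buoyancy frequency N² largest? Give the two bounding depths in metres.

Compute the density gradient over each adjacent pair:
  14–36 m: Δρ/Δz = 0.14/22 = 6.4 × 10⁻³ kg m⁻⁴
  36–84 m: Δρ/Δz = 1.12/48 = 0.023 kg m⁻⁴
  84–196 m: Δρ/Δz = 0.19/112 = 1.7 × 10⁻³ kg m⁻⁴
  196–233 m: Δρ/Δz = 1.30/37 = 0.035 kg m⁻⁴
The largest gradient is in the 196–233 m interval — the pycnocline.

196–233 m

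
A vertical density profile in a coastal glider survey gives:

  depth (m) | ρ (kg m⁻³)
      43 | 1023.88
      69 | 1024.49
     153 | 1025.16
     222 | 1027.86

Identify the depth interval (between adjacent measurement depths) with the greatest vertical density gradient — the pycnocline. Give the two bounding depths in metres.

153–222 m

Compute the density gradient over each adjacent pair:
  43–69 m: Δρ/Δz = 0.61/26 = 0.023 kg m⁻⁴
  69–153 m: Δρ/Δz = 0.67/84 = 8.0 × 10⁻³ kg m⁻⁴
  153–222 m: Δρ/Δz = 2.70/69 = 0.039 kg m⁻⁴
The largest gradient is in the 153–222 m interval — the pycnocline.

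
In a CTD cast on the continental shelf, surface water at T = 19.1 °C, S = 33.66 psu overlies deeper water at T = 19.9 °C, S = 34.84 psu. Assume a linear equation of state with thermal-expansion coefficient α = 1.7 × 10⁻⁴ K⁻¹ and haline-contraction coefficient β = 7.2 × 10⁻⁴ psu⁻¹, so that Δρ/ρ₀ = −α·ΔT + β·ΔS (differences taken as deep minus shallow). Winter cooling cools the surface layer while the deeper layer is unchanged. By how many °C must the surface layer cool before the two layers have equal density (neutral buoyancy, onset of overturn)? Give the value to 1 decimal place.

Neutral buoyancy requires Δρ = 0, i.e. −α(T_deep − T_surf′) + β(S_deep − S_surf) = 0.
T_surf′ = T_deep − (β/α)·ΔS = 19.9 − (7.2 × 10⁻⁴/1.7 × 10⁻⁴)·(+1.18) = 14.902 °C.
Cooling required: 19.1 − (14.902) = 4.198 °C.

4.2 °C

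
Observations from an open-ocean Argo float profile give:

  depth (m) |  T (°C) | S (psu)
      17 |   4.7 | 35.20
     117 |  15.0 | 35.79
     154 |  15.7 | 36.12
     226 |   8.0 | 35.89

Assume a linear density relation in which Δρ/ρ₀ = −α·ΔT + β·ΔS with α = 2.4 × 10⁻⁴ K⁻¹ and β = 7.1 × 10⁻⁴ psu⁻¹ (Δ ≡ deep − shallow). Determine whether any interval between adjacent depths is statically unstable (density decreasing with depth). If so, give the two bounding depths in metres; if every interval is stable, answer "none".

Evaluate Δρ/ρ₀ = −αΔT + βΔS across each adjacent pair:
  17–117 m: −αΔT+βΔS = −(2.4 × 10⁻⁴)(+10.3)+(7.1 × 10⁻⁴)(+0.59) = -2.1 × 10⁻³ → UNSTABLE
  117–154 m: −αΔT+βΔS = −(2.4 × 10⁻⁴)(+0.7)+(7.1 × 10⁻⁴)(+0.33) = 6.6 × 10⁻⁵ → stable
  154–226 m: −αΔT+βΔS = −(2.4 × 10⁻⁴)(-7.7)+(7.1 × 10⁻⁴)(-0.23) = 1.7 × 10⁻³ → stable
The 17–117 m interval has Δρ < 0: lighter water underlies denser water.

17–117 m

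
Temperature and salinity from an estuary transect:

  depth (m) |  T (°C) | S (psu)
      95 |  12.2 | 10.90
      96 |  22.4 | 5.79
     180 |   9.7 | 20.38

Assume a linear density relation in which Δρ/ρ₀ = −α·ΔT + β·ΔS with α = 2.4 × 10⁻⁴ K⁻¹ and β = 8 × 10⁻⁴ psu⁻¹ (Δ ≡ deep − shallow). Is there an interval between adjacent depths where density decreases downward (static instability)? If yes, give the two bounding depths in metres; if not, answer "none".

Evaluate Δρ/ρ₀ = −αΔT + βΔS across each adjacent pair:
  95–96 m: −αΔT+βΔS = −(2.4 × 10⁻⁴)(+10.2)+(8 × 10⁻⁴)(-5.11) = -6.5 × 10⁻³ → UNSTABLE
  96–180 m: −αΔT+βΔS = −(2.4 × 10⁻⁴)(-12.7)+(8 × 10⁻⁴)(+14.59) = 0.015 → stable
The 95–96 m interval has Δρ < 0: lighter water underlies denser water.

95–96 m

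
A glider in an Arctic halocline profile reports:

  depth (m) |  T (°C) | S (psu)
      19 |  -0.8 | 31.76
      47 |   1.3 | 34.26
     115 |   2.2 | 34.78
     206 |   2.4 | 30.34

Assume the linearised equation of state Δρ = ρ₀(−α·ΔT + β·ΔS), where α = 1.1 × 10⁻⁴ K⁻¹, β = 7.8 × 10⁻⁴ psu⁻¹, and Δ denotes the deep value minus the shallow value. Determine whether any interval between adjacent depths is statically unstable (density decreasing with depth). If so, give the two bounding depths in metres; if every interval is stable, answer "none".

115–206 m

Evaluate Δρ/ρ₀ = −αΔT + βΔS across each adjacent pair:
  19–47 m: −αΔT+βΔS = −(1.1 × 10⁻⁴)(+2.1)+(7.8 × 10⁻⁴)(+2.50) = 1.7 × 10⁻³ → stable
  47–115 m: −αΔT+βΔS = −(1.1 × 10⁻⁴)(+0.9)+(7.8 × 10⁻⁴)(+0.52) = 3.1 × 10⁻⁴ → stable
  115–206 m: −αΔT+βΔS = −(1.1 × 10⁻⁴)(+0.2)+(7.8 × 10⁻⁴)(-4.44) = -3.5 × 10⁻³ → UNSTABLE
The 115–206 m interval has Δρ < 0: lighter water underlies denser water.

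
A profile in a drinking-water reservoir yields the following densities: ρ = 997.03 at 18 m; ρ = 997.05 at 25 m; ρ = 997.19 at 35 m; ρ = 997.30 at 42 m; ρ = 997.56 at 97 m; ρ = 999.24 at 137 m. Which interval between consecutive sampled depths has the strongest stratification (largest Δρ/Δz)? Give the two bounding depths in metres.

Compute the density gradient over each adjacent pair:
  18–25 m: Δρ/Δz = 0.02/7 = 2.9 × 10⁻³ kg m⁻⁴
  25–35 m: Δρ/Δz = 0.14/10 = 0.014 kg m⁻⁴
  35–42 m: Δρ/Δz = 0.11/7 = 0.016 kg m⁻⁴
  42–97 m: Δρ/Δz = 0.26/55 = 4.7 × 10⁻³ kg m⁻⁴
  97–137 m: Δρ/Δz = 1.68/40 = 0.042 kg m⁻⁴
The largest gradient is in the 97–137 m interval — the pycnocline.

97–137 m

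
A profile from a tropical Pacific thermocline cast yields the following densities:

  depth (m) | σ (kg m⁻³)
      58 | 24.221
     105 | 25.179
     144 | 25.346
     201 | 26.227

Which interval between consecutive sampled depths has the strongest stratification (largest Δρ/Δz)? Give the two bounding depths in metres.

Compute the density gradient over each adjacent pair:
  58–105 m: Δρ/Δz = 0.958/47 = 0.020 kg m⁻⁴
  105–144 m: Δρ/Δz = 0.167/39 = 4.3 × 10⁻³ kg m⁻⁴
  144–201 m: Δρ/Δz = 0.881/57 = 0.015 kg m⁻⁴
The largest gradient is in the 58–105 m interval — the pycnocline.

58–105 m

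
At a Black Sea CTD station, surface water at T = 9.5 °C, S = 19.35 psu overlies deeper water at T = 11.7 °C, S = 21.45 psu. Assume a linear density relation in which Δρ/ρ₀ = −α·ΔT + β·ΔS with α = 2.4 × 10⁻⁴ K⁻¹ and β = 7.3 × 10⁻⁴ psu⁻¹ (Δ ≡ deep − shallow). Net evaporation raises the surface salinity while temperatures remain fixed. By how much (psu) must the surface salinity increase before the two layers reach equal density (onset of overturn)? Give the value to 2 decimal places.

Neutral buoyancy requires −α(T_deep − T_surf) + β(S_deep − S_surf′) = 0.
S_surf′ = S_deep − (α/β)·ΔT = 21.45 − (2.4 × 10⁻⁴/7.3 × 10⁻⁴)·(+2.2) = 20.7267 psu.
Increase required: 20.7267 − 19.35 = 1.3767 psu.

1.38 psu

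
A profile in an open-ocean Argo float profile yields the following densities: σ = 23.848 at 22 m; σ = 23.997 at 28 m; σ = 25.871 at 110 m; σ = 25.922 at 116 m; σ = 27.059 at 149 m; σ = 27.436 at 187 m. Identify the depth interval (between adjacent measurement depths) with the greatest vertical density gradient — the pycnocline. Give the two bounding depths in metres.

Compute the density gradient over each adjacent pair:
  22–28 m: Δρ/Δz = 0.149/6 = 0.025 kg m⁻⁴
  28–110 m: Δρ/Δz = 1.874/82 = 0.023 kg m⁻⁴
  110–116 m: Δρ/Δz = 0.051/6 = 8.5 × 10⁻³ kg m⁻⁴
  116–149 m: Δρ/Δz = 1.137/33 = 0.034 kg m⁻⁴
  149–187 m: Δρ/Δz = 0.377/38 = 9.9 × 10⁻³ kg m⁻⁴
The largest gradient is in the 116–149 m interval — the pycnocline.

116–149 m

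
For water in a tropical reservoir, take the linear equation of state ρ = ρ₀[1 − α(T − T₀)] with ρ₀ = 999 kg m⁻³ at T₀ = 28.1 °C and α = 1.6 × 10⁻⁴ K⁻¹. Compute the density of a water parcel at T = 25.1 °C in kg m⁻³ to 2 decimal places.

T − T₀ = -3.0 K.
Bracket = 1 − α·(-3.0) = 1 + (4.80 × 10⁻⁴) = 1.0004800.
ρ = 999 × 1.0004800 = 999.48 kg m⁻³.

999.48 kg m⁻³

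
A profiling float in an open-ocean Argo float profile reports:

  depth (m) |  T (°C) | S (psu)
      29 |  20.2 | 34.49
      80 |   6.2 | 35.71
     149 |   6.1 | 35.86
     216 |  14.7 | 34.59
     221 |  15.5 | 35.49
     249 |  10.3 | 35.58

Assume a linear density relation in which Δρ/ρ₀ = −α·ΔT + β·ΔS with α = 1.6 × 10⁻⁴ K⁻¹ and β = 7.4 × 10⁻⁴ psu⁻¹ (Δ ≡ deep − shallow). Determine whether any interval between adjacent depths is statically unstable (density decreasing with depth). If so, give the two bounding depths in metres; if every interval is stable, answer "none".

Evaluate Δρ/ρ₀ = −αΔT + βΔS across each adjacent pair:
  29–80 m: −αΔT+βΔS = −(1.6 × 10⁻⁴)(-14.0)+(7.4 × 10⁻⁴)(+1.22) = 3.1 × 10⁻³ → stable
  80–149 m: −αΔT+βΔS = −(1.6 × 10⁻⁴)(-0.1)+(7.4 × 10⁻⁴)(+0.15) = 1.3 × 10⁻⁴ → stable
  149–216 m: −αΔT+βΔS = −(1.6 × 10⁻⁴)(+8.6)+(7.4 × 10⁻⁴)(-1.27) = -2.3 × 10⁻³ → UNSTABLE
  216–221 m: −αΔT+βΔS = −(1.6 × 10⁻⁴)(+0.8)+(7.4 × 10⁻⁴)(+0.90) = 5.4 × 10⁻⁴ → stable
  221–249 m: −αΔT+βΔS = −(1.6 × 10⁻⁴)(-5.2)+(7.4 × 10⁻⁴)(+0.09) = 9.0 × 10⁻⁴ → stable
The 149–216 m interval has Δρ < 0: lighter water underlies denser water.

149–216 m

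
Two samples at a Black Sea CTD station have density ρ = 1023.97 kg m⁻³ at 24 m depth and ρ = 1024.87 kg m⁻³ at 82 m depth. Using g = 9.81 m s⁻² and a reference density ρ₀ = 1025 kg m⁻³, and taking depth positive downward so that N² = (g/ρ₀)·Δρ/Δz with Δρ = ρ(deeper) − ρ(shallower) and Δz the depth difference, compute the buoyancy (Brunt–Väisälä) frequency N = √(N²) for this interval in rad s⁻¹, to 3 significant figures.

Δρ = 1024.87 − 1023.97 = 0.90 kg m⁻³ over Δz = 82 − 24 = 58 m.
N² = (9.81/1025) × (0.90/58) = 1.4851 × 10⁻⁴ s⁻².
N = √(1.4851 × 10⁻⁴) = 0.012186 rad s⁻¹ ≈ 0.0122 rad s⁻¹.
Since Δρ > 0 the layer is stably stratified.

0.0122 rad s⁻¹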